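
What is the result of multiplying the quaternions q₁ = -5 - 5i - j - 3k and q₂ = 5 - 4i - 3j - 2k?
-54 - 12i + 12j + 6k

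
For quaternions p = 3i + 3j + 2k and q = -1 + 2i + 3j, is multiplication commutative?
No: pq = -15 - 9i + j + k ≠ -15 + 3i - 7j - 5k = qp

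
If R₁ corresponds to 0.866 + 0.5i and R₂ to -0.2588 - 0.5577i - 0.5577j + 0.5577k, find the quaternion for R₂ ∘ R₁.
0.0547 - 0.6124i - 0.2041j + 0.7618k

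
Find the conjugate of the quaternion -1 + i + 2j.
-1 - i - 2j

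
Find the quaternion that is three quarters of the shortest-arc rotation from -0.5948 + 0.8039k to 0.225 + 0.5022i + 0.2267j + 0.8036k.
0.0064 + 0.4091i + 0.1847j + 0.8936k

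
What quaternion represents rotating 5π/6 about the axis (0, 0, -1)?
0.2588 - 0.9659k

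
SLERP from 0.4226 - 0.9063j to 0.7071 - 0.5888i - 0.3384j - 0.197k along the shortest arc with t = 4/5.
0.6939 - 0.4969i - 0.494j - 0.1662k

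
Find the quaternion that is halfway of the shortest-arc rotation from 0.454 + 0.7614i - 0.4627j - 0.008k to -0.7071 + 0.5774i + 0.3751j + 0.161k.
0.7989 + 0.1266i - 0.5764j - 0.1163k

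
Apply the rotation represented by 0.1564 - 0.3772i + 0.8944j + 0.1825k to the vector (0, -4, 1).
(3.069, -2.151, -1.718)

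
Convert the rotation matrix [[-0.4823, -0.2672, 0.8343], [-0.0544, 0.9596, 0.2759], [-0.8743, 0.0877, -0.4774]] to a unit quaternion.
0.5 - 0.0941i + 0.8543j + 0.1064k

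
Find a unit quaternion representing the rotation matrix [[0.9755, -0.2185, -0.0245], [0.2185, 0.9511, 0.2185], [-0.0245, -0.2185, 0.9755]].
0.9877 - 0.1106i + 0.1106k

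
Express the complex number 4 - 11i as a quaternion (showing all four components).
4 - 11i + 0j + 0k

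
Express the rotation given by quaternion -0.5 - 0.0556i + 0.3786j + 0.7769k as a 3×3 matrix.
[[-0.4938, 0.7348, -0.465], [-0.819, -0.2133, 0.5327], [0.2922, 0.6439, 0.7071]]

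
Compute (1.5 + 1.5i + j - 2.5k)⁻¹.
0.1277 - 0.1277i - 0.0851j + 0.2128k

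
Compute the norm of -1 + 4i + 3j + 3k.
√35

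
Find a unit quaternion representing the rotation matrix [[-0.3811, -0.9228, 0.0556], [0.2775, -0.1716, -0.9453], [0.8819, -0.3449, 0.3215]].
0.4384 + 0.3424i - 0.4712j + 0.6845k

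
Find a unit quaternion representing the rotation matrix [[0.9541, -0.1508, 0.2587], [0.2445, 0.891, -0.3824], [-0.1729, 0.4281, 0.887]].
0.9659 + 0.2098i + 0.1117j + 0.1023k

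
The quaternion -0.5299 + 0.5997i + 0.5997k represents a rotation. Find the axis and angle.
axis = (√2/2, 0, √2/2), θ = 244°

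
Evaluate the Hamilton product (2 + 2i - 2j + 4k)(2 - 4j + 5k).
-24 + 10i - 22j + 10k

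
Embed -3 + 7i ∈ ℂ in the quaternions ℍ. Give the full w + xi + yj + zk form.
-3 + 7i + 0j + 0k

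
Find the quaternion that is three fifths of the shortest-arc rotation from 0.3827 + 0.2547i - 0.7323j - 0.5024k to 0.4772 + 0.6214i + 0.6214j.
-0.1564 - 0.3386i - 0.8852j - 0.2782k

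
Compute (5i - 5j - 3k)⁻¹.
-0.0847i + 0.0847j + 0.0508k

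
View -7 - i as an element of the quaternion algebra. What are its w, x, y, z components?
-7 - i + 0j + 0k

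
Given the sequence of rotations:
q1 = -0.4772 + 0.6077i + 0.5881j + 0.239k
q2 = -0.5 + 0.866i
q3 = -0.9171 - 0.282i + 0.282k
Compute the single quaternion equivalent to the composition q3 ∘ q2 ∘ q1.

q2 · q1 = -0.2877 - 0.7171i - 0.501j + 0.3898k
q3 · q2 · q1 = -0.0483 + 0.8801i + 0.3672j - 0.2973k
-0.0483 + 0.8801i + 0.3672j - 0.2973k


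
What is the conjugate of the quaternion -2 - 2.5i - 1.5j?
-2 + 2.5i + 1.5j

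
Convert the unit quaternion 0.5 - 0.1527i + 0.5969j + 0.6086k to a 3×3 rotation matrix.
[[-0.4534, -0.7909, 0.411], [0.4263, 0.2126, 0.8792], [-0.7828, 0.5738, 0.2408]]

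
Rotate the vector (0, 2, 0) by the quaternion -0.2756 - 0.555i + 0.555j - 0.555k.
(-1.844, -0.464, -0.62)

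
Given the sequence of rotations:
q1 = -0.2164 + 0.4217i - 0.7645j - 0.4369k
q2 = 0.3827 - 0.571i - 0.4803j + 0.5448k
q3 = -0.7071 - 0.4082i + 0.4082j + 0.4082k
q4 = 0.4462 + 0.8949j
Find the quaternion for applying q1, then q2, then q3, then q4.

q2 · q1 = 0.0288 + 0.9113i - 0.2084j + 0.354k
q3 · q2 · q1 = 0.2922 - 0.4266i + 0.6756j - 0.5255k
q4 · q3 · q2 · q1 = -0.4742 - 0.6606i + 0.5629j + 0.1473k
-0.4742 - 0.6606i + 0.5629j + 0.1473k


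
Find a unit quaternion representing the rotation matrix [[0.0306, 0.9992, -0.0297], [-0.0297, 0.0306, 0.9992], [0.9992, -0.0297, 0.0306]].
0.5224 - 0.4923i - 0.4923j - 0.4923k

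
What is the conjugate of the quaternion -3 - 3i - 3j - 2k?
-3 + 3i + 3j + 2k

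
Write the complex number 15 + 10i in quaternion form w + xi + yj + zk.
15 + 10i + 0j + 0k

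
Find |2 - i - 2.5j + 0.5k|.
3.391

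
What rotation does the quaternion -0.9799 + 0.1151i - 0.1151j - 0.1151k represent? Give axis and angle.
axis = (√3/3, -√3/3, -√3/3), θ = 337°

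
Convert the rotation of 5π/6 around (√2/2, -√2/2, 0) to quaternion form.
0.2588 + 0.683i - 0.683j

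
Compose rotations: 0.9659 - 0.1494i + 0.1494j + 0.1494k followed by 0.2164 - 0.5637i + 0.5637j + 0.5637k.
-0.0436 - 0.5768i + 0.5768j + 0.5768k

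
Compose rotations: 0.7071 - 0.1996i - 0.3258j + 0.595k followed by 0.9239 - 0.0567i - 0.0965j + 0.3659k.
0.3928 - 0.1627i - 0.4085j + 0.8077k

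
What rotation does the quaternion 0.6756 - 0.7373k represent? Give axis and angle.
axis = (0, 0, -1), θ = 95°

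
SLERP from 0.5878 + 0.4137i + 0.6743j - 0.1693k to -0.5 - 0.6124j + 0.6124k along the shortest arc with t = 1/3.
0.5834 + 0.2862i + 0.683j - 0.3336k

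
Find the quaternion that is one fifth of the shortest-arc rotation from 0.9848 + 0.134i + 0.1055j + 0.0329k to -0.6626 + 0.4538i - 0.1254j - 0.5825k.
0.98 + 0.0091i + 0.1174j + 0.1607k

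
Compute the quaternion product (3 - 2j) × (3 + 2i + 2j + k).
13 + 4i + 7k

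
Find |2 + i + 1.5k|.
2.693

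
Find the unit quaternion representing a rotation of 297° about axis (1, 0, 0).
-0.8526 + 0.5225i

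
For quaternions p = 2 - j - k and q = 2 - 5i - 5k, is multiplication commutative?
No: pq = -1 - 5i + 3j - 17k ≠ -1 - 15i - 7j - 7k = qp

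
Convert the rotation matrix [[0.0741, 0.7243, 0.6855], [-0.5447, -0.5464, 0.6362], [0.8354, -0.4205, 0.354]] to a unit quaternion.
-0.4695 + 0.5627i + 0.0798j + 0.6757k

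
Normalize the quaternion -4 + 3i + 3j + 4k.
-0.5657 + 0.4243i + 0.4243j + 0.5657k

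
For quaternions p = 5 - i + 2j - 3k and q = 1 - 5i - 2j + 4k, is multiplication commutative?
No: pq = 16 - 24i + 11j + 29k ≠ 16 - 28i - 27j + 5k = qp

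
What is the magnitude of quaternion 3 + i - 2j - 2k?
√18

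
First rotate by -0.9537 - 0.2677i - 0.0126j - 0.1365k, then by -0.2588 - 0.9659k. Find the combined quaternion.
0.115 + 0.0571i + 0.2618j + 0.9565k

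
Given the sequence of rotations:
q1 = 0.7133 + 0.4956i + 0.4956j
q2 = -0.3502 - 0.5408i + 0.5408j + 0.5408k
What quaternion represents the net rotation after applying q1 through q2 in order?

q2 · q1 = -0.2498 - 0.8273i + 0.4802j - 0.1503k
-0.2498 - 0.8273i + 0.4802j - 0.1503k


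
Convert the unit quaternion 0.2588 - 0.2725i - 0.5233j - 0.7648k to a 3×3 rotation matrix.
[[-0.7175, 0.6811, 0.146], [-0.1107, -0.3184, 0.9415], [0.6877, 0.6594, 0.3038]]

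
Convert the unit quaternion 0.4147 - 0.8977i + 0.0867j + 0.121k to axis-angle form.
axis = (-0.9865, 0.0953, 0.133), θ = 131°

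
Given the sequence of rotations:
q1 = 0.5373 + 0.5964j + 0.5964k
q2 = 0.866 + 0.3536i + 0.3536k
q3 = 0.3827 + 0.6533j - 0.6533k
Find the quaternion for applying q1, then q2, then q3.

q2 · q1 = 0.2544 - 0.0209i + 0.3056j + 0.9174k
q3 · q2 · q1 = 0.497 + 0.791i + 0.2968j + 0.1985k
0.497 + 0.791i + 0.2968j + 0.1985k


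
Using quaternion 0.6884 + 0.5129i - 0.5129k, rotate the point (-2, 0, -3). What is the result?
(0.631, 3.531, -0.369)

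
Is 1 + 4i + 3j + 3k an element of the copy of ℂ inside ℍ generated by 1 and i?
No. The quaternion 1 + 4i + 3j + 3k has j-coefficient y = 3 and k-coefficient z = 3, not both zero, so it does not lie in the complex subalgebra spanned by 1 and i.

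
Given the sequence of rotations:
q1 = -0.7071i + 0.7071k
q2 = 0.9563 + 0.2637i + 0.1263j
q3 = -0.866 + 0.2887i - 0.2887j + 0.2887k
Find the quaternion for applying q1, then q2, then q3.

q2 · q1 = 0.1865 - 0.5869i - 0.1865j + 0.7655k
q3 · q2 · q1 = -0.2669 + 0.3949i - 0.2828j - 0.8324k
-0.2669 + 0.3949i - 0.2828j - 0.8324k


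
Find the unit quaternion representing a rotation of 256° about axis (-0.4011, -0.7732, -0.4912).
-0.6157 - 0.3161i - 0.6093j - 0.3871k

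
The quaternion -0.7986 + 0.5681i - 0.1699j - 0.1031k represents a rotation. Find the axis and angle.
axis = (0.9439, -0.2823, -0.1713), θ = 286°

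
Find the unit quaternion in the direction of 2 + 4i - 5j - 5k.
0.239 + 0.4781i - 0.5976j - 0.5976k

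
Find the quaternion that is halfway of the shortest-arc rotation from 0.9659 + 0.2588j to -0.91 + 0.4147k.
0.9677 + 0.1335j - 0.2139k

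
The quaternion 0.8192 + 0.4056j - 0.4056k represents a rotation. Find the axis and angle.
axis = (0, √2/2, -√2/2), θ = 70°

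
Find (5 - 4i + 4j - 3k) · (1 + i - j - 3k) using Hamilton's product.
4 - 14i - 16j - 18k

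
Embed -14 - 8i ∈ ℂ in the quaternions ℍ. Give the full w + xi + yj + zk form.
-14 - 8i + 0j + 0k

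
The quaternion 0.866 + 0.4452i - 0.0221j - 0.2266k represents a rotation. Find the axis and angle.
axis = (0.8903, -0.0442, -0.4532), θ = π/3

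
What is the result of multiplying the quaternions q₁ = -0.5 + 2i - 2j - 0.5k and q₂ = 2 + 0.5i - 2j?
-6 + 2.75i - 3.25j - 4k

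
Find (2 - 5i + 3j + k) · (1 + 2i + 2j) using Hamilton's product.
6 - 3i + 9j - 15k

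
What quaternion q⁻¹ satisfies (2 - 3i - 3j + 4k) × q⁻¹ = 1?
0.0526 + 0.0789i + 0.0789j - 0.1053k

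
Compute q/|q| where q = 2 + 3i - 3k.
0.4264 + 0.6396i - 0.6396k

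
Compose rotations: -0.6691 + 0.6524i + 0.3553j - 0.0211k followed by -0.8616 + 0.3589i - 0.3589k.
0.3348 - 0.6747i - 0.5327j + 0.3858k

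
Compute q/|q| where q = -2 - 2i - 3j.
-0.4851 - 0.4851i - 0.7276j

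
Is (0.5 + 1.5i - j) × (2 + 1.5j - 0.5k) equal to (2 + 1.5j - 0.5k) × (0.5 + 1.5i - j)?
No: pq = 2.5 + 3.5i - 0.5j + 2k ≠ 2.5 + 2.5i - 2j - 2.5k = qp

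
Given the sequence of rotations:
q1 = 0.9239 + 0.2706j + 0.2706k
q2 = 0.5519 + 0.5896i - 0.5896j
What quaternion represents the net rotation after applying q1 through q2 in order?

q2 · q1 = 0.6694 + 0.3852i - 0.5549j + 0.3089k
0.6694 + 0.3852i - 0.5549j + 0.3089k


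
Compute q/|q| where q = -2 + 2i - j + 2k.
-0.5547 + 0.5547i - 0.2774j + 0.5547k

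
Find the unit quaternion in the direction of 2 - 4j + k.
0.4364 - 0.8729j + 0.2182k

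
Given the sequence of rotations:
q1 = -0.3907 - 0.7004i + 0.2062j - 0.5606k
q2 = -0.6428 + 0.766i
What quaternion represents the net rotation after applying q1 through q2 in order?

q2 · q1 = 0.7876 + 0.1509i + 0.2969j + 0.5183k
0.7876 + 0.1509i + 0.2969j + 0.5183k


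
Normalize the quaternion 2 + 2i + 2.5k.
0.5298 + 0.5298i + 0.6623k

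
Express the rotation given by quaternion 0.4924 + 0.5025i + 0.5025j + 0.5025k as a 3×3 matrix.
[[-0.01, 0.0102, 0.9999], [0.9999, -0.01, 0.0102], [0.0102, 0.9999, -0.01]]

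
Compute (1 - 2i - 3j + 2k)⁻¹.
0.0556 + 0.1111i + 0.1667j - 0.1111k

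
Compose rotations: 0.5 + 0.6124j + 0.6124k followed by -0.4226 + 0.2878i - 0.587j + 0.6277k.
-0.2362 - 0.6i - 0.7285j + 0.2313k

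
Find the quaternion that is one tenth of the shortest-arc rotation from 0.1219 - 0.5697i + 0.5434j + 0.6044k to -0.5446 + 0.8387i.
0.1779 - 0.6295i + 0.5057j + 0.5624k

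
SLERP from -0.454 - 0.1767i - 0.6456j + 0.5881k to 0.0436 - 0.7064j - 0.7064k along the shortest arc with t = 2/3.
-0.1869 - 0.0873i - 0.9259j - 0.3164k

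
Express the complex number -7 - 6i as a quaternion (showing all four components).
-7 - 6i + 0j + 0k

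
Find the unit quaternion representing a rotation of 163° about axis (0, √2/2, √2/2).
0.1478 + 0.6993j + 0.6993k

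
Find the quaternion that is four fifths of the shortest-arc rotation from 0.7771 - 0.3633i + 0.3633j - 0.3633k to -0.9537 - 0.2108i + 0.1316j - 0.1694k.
0.9935 + 0.094i - 0.0267j + 0.0588k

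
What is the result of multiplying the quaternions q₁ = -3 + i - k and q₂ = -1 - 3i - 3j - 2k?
4 + 5i + 14j + 4k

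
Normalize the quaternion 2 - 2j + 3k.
0.4851 - 0.4851j + 0.7276k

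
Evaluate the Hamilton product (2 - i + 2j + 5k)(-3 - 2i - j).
-6 + 4i - 18j - 10k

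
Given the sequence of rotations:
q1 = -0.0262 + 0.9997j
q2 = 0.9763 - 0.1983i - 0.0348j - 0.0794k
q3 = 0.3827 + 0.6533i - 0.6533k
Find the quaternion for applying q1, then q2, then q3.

q2 · q1 = 0.0092 + 0.0846i + 0.9769j - 0.1962k
q3 · q2 · q1 = -0.1799 + 0.6766i + 0.4468j + 0.5571k
-0.1799 + 0.6766i + 0.4468j + 0.5571k


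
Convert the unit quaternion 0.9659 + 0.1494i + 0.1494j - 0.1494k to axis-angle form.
axis = (√3/3, √3/3, -√3/3), θ = π/6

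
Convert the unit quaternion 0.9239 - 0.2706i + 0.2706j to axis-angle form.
axis = (-√2/2, √2/2, 0), θ = π/4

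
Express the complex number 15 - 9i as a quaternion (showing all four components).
15 - 9i + 0j + 0k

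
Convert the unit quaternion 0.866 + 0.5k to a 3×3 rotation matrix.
[[0.5, -0.866, 0], [0.866, 0.5, 0], [0, 0, 1]]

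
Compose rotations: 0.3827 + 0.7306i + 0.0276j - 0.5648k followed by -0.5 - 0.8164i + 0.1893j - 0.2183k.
0.2766 - 0.7786i - 0.5619j + 0.038k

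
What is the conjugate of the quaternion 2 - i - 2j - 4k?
2 + i + 2j + 4k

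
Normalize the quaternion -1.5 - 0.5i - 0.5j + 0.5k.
-0.866 - 0.2887i - 0.2887j + 0.2887k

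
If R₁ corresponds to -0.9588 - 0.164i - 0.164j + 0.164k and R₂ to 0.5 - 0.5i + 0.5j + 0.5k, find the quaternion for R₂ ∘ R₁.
-0.5614 + 0.5614i - 0.5614j - 0.2334k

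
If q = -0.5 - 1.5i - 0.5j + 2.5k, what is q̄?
-0.5 + 1.5i + 0.5j - 2.5k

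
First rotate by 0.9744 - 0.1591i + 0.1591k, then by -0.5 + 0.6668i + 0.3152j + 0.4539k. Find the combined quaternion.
-0.4533 + 0.7794i + 0.1288j + 0.4129k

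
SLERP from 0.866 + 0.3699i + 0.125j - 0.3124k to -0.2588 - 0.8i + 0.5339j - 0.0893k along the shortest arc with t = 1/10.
0.8468 + 0.4477i + 0.051j - 0.2827k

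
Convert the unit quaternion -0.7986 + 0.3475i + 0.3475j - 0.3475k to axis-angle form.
axis = (√3/3, √3/3, -√3/3), θ = 286°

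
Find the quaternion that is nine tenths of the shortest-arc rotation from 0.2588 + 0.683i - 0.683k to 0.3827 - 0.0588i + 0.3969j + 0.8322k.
-0.3261 + 0.137i - 0.3705j - 0.8589k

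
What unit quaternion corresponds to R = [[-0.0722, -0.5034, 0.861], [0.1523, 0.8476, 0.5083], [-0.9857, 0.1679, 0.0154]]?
0.6691 - 0.1272i + 0.69j + 0.245k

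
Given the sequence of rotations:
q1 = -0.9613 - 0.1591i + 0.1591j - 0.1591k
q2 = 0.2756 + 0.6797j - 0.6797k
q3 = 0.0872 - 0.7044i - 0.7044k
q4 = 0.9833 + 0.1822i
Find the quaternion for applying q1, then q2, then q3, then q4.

q2 · q1 = -0.4812 - 0.0438i - 0.5014j + 0.7177k
q3 · q2 · q1 = 0.4327 - 0.018i + 0.4927j + 0.7547k
q4 · q3 · q2 · q1 = 0.4288 + 0.0611i + 0.347j + 0.8319k
0.4288 + 0.0611i + 0.347j + 0.8319k


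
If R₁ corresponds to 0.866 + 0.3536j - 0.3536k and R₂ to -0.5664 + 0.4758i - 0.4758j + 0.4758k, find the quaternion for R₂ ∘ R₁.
-0.154 + 0.412i - 0.4441j + 0.7806k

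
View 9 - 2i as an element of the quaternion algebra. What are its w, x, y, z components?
9 - 2i + 0j + 0k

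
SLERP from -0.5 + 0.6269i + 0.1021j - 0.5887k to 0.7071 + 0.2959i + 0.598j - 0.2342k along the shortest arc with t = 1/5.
-0.2573 + 0.6813i + 0.2777j - 0.6265k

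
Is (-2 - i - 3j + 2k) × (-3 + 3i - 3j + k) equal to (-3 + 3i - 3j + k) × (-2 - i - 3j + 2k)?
No: pq = -2 + 22j + 4k ≠ -2 - 6i + 8j - 20k = qp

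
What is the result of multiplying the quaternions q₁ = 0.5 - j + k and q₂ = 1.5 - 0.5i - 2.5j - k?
-0.75 + 3.25i - 3.25j + 0.5k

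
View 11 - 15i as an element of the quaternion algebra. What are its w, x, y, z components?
11 - 15i + 0j + 0k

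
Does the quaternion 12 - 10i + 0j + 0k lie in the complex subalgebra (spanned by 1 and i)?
Yes. The quaternion 12 - 10i has j- and k-coefficients y = z = 0, so it lies in the complex subalgebra spanned by 1 and i.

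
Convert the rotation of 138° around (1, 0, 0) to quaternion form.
0.3584 + 0.9336i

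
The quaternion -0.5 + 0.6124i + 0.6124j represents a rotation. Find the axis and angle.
axis = (√2/2, √2/2, 0), θ = 4π/3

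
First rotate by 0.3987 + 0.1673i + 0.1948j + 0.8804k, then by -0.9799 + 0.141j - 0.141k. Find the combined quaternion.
-0.294 - 0.0123i - 0.1583j - 0.9425k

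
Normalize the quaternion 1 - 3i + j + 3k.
0.2236 - 0.6708i + 0.2236j + 0.6708k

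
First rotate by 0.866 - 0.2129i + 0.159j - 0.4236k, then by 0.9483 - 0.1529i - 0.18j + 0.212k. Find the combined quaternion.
0.9071 - 0.2918i - 0.115j - 0.2807k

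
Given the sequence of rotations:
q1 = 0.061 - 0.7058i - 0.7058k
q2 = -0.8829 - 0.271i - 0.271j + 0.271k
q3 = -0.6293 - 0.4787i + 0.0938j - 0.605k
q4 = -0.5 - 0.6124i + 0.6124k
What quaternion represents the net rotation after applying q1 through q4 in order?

q2 · q1 = -0.0539 + 0.7979i - 0.3991j + 0.4484k
q3 · q2 · q1 = 0.7246 - 0.6757i - 0.022j - 0.1334k
q4 · q3 · q2 · q1 = -0.6944 - 0.0924i - 0.4845j + 0.5239k
-0.6944 - 0.0924i - 0.4845j + 0.5239k


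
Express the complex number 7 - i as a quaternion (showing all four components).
7 - i + 0j + 0k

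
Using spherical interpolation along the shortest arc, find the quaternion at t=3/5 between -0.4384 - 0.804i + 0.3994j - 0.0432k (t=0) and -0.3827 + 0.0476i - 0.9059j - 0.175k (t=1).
0.0531 - 0.4578i + 0.881j + 0.1069k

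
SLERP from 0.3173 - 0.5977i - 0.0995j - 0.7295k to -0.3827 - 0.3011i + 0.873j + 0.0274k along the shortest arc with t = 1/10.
0.3694 - 0.5407i - 0.2302j - 0.7199k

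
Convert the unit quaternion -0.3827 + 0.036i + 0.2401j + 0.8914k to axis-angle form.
axis = (0.039, 0.2599, 0.9649), θ = 5π/4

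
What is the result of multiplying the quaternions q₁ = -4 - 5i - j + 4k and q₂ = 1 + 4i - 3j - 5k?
33 - 4i + 2j + 43k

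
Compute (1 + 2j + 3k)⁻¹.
0.0714 - 0.1429j - 0.2143k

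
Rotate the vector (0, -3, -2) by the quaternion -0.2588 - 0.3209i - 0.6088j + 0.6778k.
(-1.985, 2.357, 1.872)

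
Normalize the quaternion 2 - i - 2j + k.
0.6325 - 0.3162i - 0.6325j + 0.3162k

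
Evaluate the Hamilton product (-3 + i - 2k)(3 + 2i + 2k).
-7 - 3i - 6j - 12k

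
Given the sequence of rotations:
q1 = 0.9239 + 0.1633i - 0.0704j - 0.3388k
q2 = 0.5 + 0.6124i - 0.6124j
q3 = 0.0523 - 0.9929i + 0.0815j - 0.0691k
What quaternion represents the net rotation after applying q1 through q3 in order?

q2 · q1 = 0.3188 + 0.8549i - 0.3935j - 0.1125k
q3 · q2 · q1 = 0.8898 - 0.3082i - 0.1654j + 0.2931k
0.8898 - 0.3082i - 0.1654j + 0.2931k


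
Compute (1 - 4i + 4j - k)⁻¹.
0.0294 + 0.1176i - 0.1176j + 0.0294k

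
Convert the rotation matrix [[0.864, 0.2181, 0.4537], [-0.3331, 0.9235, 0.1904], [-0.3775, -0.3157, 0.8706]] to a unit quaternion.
0.9563 - 0.1323i + 0.2173j - 0.1441k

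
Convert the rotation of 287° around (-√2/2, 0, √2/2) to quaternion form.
-0.8039 - 0.4206i + 0.4206k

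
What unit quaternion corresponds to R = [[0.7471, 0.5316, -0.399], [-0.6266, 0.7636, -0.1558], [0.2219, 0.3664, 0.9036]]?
0.9239 + 0.1413i - 0.168j - 0.3134k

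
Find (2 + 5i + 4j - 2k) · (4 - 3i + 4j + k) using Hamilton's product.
9 + 26i + 25j + 26k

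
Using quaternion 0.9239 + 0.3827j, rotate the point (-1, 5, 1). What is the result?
(0, 5, 1.414)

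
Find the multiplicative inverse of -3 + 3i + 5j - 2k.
-0.0638 - 0.0638i - 0.1064j + 0.0426k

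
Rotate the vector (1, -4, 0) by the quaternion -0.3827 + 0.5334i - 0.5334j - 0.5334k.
(3.771, 0.391, -1.62)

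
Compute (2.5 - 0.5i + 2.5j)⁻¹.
0.1961 + 0.0392i - 0.1961j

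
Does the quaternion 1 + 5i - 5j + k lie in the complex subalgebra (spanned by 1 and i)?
No. The quaternion 1 + 5i - 5j + k has j-coefficient y = -5 and k-coefficient z = 1, not both zero, so it does not lie in the complex subalgebra spanned by 1 and i.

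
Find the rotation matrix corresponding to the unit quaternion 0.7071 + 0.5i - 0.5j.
[[0.5, -0.5, -0.7071], [-0.5, 0.5, -0.7071], [0.7071, 0.7071, 0]]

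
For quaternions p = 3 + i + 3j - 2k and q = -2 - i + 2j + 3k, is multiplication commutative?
No: pq = -5 + 8i - j + 18k ≠ -5 - 18i + j + 8k = qp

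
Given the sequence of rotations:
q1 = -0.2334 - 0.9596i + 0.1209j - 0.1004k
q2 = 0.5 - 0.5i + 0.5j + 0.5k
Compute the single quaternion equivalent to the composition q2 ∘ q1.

q2 · q1 = -0.6068 - 0.4738i - 0.5863j + 0.2525k
-0.6068 - 0.4738i - 0.5863j + 0.2525k


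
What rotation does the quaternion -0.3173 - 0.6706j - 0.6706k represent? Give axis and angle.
axis = (0, -√2/2, -√2/2), θ = 217°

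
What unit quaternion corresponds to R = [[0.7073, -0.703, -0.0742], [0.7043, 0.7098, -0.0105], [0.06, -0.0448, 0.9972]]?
0.9239 - 0.0093i - 0.0363j + 0.3808k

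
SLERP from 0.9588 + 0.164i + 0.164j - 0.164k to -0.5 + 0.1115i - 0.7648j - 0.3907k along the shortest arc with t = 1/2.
0.836 + 0.0301i + 0.5323j + 0.1299k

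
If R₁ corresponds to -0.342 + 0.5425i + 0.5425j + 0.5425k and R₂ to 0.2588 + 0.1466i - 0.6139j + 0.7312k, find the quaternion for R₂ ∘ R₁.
-0.2317 - 0.6395i + 0.6675j + 0.3029k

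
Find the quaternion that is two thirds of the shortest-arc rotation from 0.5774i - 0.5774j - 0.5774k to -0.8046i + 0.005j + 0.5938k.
0.7608i - 0.2076j - 0.6149k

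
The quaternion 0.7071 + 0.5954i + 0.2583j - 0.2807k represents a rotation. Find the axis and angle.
axis = (0.842, 0.3653, -0.397), θ = π/2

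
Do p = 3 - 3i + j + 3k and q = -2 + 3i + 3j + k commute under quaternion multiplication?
No: pq = -3 + 7i + 19j - 15k ≠ -3 + 23i - 5j + 9k = qp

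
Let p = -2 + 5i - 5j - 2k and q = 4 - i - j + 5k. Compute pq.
2 - 5i - 41j - 28k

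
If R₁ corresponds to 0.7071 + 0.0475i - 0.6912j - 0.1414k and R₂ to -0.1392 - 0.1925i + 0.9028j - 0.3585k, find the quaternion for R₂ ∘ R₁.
0.484 - 0.5182i + 0.6903j - 0.1436k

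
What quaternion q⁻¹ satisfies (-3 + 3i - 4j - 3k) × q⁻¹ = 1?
-0.0698 - 0.0698i + 0.093j + 0.0698k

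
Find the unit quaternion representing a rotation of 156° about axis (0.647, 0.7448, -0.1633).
0.2079 + 0.6329i + 0.7285j - 0.1597k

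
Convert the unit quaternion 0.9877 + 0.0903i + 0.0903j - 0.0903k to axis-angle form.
axis = (√3/3, √3/3, -√3/3), θ = 18°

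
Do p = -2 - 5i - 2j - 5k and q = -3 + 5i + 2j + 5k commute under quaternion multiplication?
Yes: pq = qp = 60 + 5i + 2j + 5k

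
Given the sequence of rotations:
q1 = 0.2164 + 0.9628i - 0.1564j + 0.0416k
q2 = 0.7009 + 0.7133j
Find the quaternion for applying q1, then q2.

q2 · q1 = 0.2632 + 0.7045i + 0.0447j - 0.6576k
0.2632 + 0.7045i + 0.0447j - 0.6576k


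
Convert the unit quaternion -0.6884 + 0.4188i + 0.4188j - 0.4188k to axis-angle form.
axis = (√3/3, √3/3, -√3/3), θ = 267°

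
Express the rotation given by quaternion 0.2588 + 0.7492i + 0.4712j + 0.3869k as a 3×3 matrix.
[[0.2566, 0.5058, 0.8236], [0.9063, -0.422, -0.0232], [0.3358, 0.7524, -0.5667]]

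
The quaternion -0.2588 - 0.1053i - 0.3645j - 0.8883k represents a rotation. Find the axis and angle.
axis = (-0.109, -0.3774, -0.9196), θ = 7π/6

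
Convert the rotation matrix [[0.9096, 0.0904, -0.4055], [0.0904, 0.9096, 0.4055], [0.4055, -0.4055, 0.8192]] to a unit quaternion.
0.9537 - 0.2126i - 0.2126j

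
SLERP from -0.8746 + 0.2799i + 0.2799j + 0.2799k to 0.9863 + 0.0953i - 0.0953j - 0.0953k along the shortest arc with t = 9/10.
-0.9849 - 0.0573i + 0.1155j + 0.1155k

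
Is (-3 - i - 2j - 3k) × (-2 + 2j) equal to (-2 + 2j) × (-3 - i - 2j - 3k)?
No: pq = 10 + 8i - 2j + 4k ≠ 10 - 4i - 2j + 8k = qp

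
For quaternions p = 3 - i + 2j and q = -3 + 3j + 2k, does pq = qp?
No: pq = -15 + 7i + 5j + 3k ≠ -15 - i + j + 9k = qp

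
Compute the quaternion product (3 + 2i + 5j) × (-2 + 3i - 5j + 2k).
13 + 15i - 29j - 19k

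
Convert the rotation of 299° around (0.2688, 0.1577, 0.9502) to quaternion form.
-0.8616 + 0.1364i + 0.08j + 0.4823k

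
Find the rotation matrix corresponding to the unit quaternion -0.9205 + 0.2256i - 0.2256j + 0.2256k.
[[0.7964, 0.3135, 0.5171], [-0.5171, 0.7964, 0.3135], [-0.3135, -0.5171, 0.7964]]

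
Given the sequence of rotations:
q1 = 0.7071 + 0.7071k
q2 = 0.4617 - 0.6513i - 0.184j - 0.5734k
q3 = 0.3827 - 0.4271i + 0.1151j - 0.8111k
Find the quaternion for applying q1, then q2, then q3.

q2 · q1 = 0.7319 - 0.5906i + 0.3304j - 0.079k
q3 · q2 · q1 = -0.0743 - 0.2797i + 0.656j - 0.697k
-0.0743 - 0.2797i + 0.656j - 0.697k


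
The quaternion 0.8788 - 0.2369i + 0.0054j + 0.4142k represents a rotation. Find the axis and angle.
axis = (-0.4964, 0.0113, 0.868), θ = 57°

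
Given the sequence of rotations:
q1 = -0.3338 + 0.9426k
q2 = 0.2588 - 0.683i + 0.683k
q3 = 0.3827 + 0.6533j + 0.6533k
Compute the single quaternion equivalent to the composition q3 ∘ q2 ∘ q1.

q2 · q1 = -0.7302 + 0.228i + 0.6438j + 0.016k
q3 · q2 · q1 = -0.7105 - 0.3229i - 0.0817j - 0.6199k
-0.7105 - 0.3229i - 0.0817j - 0.6199k


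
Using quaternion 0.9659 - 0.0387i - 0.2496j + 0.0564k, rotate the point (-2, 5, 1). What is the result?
(-2.673, 4.743, -0.598)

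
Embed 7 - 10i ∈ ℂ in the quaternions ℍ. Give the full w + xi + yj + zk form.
7 - 10i + 0j + 0k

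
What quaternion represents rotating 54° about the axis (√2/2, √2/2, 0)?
0.891 + 0.321i + 0.321j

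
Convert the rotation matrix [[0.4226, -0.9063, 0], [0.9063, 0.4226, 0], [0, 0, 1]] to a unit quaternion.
0.8434 + 0.5373k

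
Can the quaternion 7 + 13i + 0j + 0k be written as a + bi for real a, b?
Yes. The quaternion 7 + 13i has j- and k-coefficients y = z = 0, so it lies in the complex subalgebra spanned by 1 and i.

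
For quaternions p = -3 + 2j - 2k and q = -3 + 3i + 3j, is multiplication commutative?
No: pq = 3 - 3i - 21j ≠ 3 - 15i - 9j + 12k = qp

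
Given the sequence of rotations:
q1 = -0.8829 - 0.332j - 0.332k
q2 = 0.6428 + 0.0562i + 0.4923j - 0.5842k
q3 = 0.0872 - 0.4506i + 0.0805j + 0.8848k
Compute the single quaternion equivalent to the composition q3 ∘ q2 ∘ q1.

q2 · q1 = -0.598 - 0.407i - 0.6294j + 0.2837k
q3 · q2 · q1 = -0.4359 + 0.8137i - 0.3353j - 0.188k
-0.4359 + 0.8137i - 0.3353j - 0.188k


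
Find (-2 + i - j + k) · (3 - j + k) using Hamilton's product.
-8 + 3i - 2j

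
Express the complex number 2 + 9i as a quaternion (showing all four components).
2 + 9i + 0j + 0k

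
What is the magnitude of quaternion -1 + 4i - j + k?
√19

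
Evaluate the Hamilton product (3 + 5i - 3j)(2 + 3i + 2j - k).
-3 + 22i + 5j + 16k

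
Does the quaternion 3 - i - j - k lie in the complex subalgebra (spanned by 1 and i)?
No. The quaternion 3 - i - j - k has j-coefficient y = -1 and k-coefficient z = -1, not both zero, so it does not lie in the complex subalgebra spanned by 1 and i.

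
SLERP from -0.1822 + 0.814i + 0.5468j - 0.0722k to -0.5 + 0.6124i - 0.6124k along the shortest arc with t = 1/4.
-0.2868 + 0.8215i + 0.4352j - 0.2311k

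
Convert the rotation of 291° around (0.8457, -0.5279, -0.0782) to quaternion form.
-0.8241 + 0.479i - 0.299j - 0.0443k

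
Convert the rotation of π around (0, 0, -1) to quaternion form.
-k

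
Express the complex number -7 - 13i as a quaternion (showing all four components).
-7 - 13i + 0j + 0k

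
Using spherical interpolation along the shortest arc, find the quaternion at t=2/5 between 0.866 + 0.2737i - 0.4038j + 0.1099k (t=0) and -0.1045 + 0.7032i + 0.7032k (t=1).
0.5961 + 0.5835i - 0.3041j + 0.4602k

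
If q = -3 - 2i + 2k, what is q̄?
-3 + 2i - 2k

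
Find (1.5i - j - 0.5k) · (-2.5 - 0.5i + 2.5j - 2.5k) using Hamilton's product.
2 + 6.5j + 4.5k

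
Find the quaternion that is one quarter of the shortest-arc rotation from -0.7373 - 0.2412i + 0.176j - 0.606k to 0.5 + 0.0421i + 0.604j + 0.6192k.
-0.7264 - 0.2034i - 0.0306j - 0.6558k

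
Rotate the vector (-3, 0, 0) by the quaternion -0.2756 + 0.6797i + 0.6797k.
(-0.228, 1.124, -2.772)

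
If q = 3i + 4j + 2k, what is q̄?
-3i - 4j - 2k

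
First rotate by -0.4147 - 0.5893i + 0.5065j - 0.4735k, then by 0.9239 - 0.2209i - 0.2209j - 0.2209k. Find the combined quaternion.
-0.506 - 0.2364i + 0.5851j - 0.5879k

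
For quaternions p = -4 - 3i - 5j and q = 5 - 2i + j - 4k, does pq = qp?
No: pq = -21 + 13i - 41j + 3k ≠ -21 - 27i - 17j + 29k = qp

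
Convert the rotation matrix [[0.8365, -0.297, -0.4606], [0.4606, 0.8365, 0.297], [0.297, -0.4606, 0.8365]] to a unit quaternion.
0.9367 - 0.2022i - 0.2022j + 0.2022k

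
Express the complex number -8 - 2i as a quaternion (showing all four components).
-8 - 2i + 0j + 0k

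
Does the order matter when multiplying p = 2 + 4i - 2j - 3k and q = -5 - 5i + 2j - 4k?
Yes: pq = 2 - 16i + 45j + 5k ≠ 2 - 44i - 17j + 9k = qp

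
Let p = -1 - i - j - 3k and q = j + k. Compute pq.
4 + 2i - 2k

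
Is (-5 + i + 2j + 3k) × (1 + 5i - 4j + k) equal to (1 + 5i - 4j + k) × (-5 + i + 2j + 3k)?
No: pq = -5 - 10i + 36j - 16k ≠ -5 - 38i + 8j + 12k = qp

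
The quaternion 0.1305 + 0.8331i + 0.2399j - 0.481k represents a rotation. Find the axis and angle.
axis = (0.8403, 0.242, -0.4851), θ = 165°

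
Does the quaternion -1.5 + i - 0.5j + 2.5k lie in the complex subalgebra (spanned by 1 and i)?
No. The quaternion -1.5 + i - 0.5j + 2.5k has j-coefficient y = -0.5 and k-coefficient z = 2.5, not both zero, so it does not lie in the complex subalgebra spanned by 1 and i.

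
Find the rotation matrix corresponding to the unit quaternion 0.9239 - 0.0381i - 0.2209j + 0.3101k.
[[0.7101, -0.5562, -0.4318], [0.5898, 0.8048, -0.0666], [0.3845, -0.2074, 0.8995]]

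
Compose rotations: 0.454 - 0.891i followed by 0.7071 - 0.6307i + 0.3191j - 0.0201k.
-0.2409 - 0.9164i + 0.1628j + 0.2752k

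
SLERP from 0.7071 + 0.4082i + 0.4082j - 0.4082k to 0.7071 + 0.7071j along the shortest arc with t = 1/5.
0.733 + 0.3355i + 0.4874j - 0.3355k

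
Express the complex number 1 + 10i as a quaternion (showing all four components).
1 + 10i + 0j + 0k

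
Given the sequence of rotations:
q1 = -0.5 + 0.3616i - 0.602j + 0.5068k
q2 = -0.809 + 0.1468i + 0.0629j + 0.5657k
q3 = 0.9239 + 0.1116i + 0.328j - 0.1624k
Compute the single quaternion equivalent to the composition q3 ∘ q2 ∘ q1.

q2 · q1 = 0.1026 + 0.0065i + 0.5857j - 0.804k
q3 · q2 · q1 = -0.2286 - 0.1511i + 0.6635j - 0.6962k
-0.2286 - 0.1511i + 0.6635j - 0.6962k


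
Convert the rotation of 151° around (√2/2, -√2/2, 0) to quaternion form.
0.2504 + 0.6846i - 0.6846j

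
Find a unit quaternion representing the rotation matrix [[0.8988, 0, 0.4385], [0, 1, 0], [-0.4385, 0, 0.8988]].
0.9744 + 0.225j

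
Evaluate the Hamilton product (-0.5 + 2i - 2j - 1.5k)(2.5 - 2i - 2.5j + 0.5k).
-1.5 + 1.25i - 1.75j - 13k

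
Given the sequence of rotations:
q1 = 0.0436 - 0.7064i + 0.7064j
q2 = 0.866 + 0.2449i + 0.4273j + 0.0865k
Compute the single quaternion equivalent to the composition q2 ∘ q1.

q2 · q1 = -0.0911 - 0.6622i + 0.5693j + 0.4786k
-0.0911 - 0.6622i + 0.5693j + 0.4786k


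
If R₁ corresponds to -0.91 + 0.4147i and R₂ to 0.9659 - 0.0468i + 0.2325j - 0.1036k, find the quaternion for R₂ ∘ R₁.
-0.8596 + 0.4431i - 0.2545j - 0.0021k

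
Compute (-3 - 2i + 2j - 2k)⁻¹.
-0.1429 + 0.0952i - 0.0952j + 0.0952k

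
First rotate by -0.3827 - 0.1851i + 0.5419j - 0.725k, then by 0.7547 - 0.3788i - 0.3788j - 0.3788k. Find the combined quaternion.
-0.4283 + 0.4852i + 0.3494j - 0.6776k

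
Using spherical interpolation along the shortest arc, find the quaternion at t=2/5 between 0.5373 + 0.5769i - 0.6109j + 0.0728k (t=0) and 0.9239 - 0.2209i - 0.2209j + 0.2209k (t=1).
0.7933 + 0.2863i - 0.5153j + 0.1521k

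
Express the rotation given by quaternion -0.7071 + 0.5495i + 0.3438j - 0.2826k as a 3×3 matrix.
[[0.6039, -0.0218, -0.7968], [0.7775, 0.2364, 0.5828], [0.1756, -0.9714, 0.1597]]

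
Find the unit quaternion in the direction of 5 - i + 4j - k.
0.7625 - 0.1525i + 0.61j - 0.1525k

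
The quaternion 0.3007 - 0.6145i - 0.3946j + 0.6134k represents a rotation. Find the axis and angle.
axis = (-0.6443, -0.4137, 0.6432), θ = 145°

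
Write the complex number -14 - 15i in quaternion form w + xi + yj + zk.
-14 - 15i + 0j + 0k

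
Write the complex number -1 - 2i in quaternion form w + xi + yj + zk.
-1 - 2i + 0j + 0k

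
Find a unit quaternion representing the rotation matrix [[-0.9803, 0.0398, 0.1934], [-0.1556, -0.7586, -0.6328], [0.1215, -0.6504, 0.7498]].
-0.0523 + 0.0843i - 0.3435j + 0.9339k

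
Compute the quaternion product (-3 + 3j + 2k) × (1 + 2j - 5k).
1 - 19i - 3j + 17k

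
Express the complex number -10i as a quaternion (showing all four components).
0 - 10i + 0j + 0k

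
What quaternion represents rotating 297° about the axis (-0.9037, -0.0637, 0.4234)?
-0.8526 - 0.4722i - 0.0333j + 0.2212k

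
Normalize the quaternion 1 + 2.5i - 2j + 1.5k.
0.2722 + 0.6804i - 0.5443j + 0.4082k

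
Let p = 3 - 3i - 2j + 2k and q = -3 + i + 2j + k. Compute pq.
-4 + 6i + 17j - 7k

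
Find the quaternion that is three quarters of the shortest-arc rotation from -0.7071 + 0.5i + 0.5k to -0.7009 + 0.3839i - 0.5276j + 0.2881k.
-0.7261 + 0.4275i - 0.406j + 0.3538k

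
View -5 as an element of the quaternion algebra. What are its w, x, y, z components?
-5 + 0i + 0j + 0k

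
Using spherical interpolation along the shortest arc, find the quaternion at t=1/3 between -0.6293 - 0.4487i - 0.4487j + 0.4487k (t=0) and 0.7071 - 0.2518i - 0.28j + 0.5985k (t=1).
-0.1911 - 0.5013i - 0.5149j + 0.6687k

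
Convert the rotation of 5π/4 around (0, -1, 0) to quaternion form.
-0.3827 - 0.9239j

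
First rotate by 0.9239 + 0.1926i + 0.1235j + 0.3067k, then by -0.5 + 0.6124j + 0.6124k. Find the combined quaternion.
-0.7254 + 0.0159i + 0.622j + 0.2945k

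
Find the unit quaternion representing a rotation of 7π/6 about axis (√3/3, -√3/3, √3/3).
-0.2588 + 0.5577i - 0.5577j + 0.5577k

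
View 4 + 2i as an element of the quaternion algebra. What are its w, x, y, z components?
4 + 2i + 0j + 0k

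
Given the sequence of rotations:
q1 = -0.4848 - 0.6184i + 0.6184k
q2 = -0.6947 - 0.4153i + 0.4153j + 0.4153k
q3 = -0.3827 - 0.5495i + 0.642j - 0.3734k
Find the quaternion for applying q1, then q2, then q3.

q2 · q1 = -0.1769 + 0.8878i - 0.2013j - 0.3741k
q3 · q2 · q1 = 0.5451 - 0.5579i - 0.5736j - 0.2501k
0.5451 - 0.5579i - 0.5736j - 0.2501k


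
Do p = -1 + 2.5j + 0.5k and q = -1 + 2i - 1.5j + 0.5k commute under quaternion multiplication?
No: pq = 4.5 - 6k ≠ 4.5 - 4i - 2j + 4k = qp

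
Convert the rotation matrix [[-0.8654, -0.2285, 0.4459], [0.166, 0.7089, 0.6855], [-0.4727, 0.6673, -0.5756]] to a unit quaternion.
0.2588 - 0.0176i + 0.8874j + 0.3811k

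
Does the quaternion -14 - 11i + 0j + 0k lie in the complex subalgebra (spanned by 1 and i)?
Yes. The quaternion -14 - 11i has j- and k-coefficients y = z = 0, so it lies in the complex subalgebra spanned by 1 and i.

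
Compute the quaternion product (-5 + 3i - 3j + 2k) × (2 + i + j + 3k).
-16 - 10i - 18j - 5k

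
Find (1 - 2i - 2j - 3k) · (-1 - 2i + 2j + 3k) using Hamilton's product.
8 + 16j - 2k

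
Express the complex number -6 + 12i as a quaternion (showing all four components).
-6 + 12i + 0j + 0k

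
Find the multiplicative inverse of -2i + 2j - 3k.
0.1176i - 0.1176j + 0.1765k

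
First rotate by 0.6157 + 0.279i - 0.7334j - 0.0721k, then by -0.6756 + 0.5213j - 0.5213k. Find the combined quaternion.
-0.0712 - 0.6084i + 0.671j - 0.4177k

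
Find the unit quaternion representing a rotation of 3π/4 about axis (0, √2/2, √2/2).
0.3827 + 0.6533j + 0.6533k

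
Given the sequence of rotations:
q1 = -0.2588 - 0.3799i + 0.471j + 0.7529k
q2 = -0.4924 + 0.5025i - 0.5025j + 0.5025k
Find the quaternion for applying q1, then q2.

q2 · q1 = 0.1767 - 0.558i - 0.6711j - 0.455k
0.1767 - 0.558i - 0.6711j - 0.455k


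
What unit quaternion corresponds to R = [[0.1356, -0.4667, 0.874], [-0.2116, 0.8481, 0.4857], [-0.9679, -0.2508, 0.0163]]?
0.7071 - 0.2604i + 0.6512j + 0.0902k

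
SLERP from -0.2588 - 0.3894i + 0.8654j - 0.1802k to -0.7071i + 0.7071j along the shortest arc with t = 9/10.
-0.0269 - 0.6816i + 0.731j - 0.0187k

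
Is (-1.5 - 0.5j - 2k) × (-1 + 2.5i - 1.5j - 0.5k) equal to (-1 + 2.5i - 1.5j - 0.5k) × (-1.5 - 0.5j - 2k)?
No: pq = -0.25 - 6.5i - 2.25j + 4k ≠ -0.25 - i + 7.75j + 1.5k = qp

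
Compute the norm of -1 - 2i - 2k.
3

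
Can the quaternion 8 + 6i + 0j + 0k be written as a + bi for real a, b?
Yes. The quaternion 8 + 6i has j- and k-coefficients y = z = 0, so it lies in the complex subalgebra spanned by 1 and i.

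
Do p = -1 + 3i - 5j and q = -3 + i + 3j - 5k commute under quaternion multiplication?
No: pq = 15 + 15i + 27j + 19k ≠ 15 - 35i - 3j - 9k = qp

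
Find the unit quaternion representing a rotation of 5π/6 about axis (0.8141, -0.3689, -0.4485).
0.2588 + 0.7864i - 0.3563j - 0.4332k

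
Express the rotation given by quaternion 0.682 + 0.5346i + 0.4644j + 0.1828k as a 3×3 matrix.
[[0.5018, 0.2472, 0.8289], [0.7459, 0.3616, -0.5594], [-0.438, 0.899, -0.0029]]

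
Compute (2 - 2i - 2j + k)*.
2 + 2i + 2j - k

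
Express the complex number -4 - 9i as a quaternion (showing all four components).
-4 - 9i + 0j + 0k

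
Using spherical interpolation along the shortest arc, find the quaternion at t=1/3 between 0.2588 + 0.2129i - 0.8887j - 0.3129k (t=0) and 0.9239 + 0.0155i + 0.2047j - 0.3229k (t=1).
0.6352 + 0.1812i - 0.6329j - 0.4039k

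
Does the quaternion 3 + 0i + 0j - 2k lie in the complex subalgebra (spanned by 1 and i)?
No. The quaternion 3 - 2k has j-coefficient y = 0 and k-coefficient z = -2, not both zero, so it does not lie in the complex subalgebra spanned by 1 and i.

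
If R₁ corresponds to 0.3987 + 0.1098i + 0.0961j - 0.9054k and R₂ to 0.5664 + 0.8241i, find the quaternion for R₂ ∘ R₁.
0.1353 + 0.3908i + 0.8006j - 0.4336k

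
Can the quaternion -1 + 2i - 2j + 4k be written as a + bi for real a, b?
No. The quaternion -1 + 2i - 2j + 4k has j-coefficient y = -2 and k-coefficient z = 4, not both zero, so it does not lie in the complex subalgebra spanned by 1 and i.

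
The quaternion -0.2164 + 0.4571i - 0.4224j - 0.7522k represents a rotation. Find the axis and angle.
axis = (0.4682, -0.4327, -0.7705), θ = 205°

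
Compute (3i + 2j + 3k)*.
-3i - 2j - 3k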